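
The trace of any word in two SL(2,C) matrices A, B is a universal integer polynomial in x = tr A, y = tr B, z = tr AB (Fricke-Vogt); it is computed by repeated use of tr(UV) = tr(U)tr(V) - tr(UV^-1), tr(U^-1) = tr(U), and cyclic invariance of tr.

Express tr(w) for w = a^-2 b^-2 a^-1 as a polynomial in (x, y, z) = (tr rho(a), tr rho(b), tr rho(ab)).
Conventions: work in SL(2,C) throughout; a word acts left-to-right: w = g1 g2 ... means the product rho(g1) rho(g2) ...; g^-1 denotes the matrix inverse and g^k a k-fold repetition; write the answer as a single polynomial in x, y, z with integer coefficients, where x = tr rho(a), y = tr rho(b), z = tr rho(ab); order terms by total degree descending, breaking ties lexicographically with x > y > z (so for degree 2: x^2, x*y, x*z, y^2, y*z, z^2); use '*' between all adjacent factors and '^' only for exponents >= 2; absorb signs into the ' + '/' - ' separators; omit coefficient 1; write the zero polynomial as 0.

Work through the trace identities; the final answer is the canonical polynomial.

reduce: trace(a^-1) = trace(a) = x
so trace(a^-1 b) = trace(b)*trace(a) - trace(b a) = x*y - z
trace(a^-1 b^-1) = trace(a^-1)*trace(b) - trace(a^-1 b) = z
so trace(b^-1 a^-2) = trace(a^-1 b^-1)*trace(a) - trace(a^-1 b^-1 a) = x*z - y
trace(b^-1 a^-3) = trace(b^-1 a^-2)*trace(a) - trace(b^-1 a^-1) = x^2*z - x*y - z
so trace(a^-2) = trace(a^-1)*trace(a) - trace(1) = x^2 - 2
trace(a^-3) = trace(a^-2)*trace(a) - trace(a^-1) = x^3 - 3*x
so trace(a^-2 b^-2 a^-1) = trace(b^-1 a^-3)*trace(b) - trace(b^-1 a^-3 b) = x^2*y*z - x^3 - x*y^2 - y*z + 3*x

x^2*y*z - x^3 - x*y^2 - y*z + 3*x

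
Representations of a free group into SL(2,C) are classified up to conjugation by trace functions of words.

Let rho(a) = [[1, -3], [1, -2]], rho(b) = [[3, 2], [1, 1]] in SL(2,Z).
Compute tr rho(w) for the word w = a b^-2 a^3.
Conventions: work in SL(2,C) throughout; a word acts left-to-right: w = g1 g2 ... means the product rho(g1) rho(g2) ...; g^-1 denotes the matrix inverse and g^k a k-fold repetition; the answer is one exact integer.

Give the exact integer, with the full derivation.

rho(a) = [[1, -3], [1, -2]]
... * rho(b^-1) = [[1, -2], [-1, 3]]  ->  [[4, -11], [3, -8]]
... * rho(b^-1) = [[1, -2], [-1, 3]]  ->  [[15, -41], [11, -30]]
... * rho(a) = [[1, -3], [1, -2]]  ->  [[-26, 37], [-19, 27]]
... * rho(a) = [[1, -3], [1, -2]]  ->  [[11, 4], [8, 3]]
... * rho(a) = [[1, -3], [1, -2]]  ->  [[15, -41], [11, -30]]
tr = 15 + -30 = -15

-15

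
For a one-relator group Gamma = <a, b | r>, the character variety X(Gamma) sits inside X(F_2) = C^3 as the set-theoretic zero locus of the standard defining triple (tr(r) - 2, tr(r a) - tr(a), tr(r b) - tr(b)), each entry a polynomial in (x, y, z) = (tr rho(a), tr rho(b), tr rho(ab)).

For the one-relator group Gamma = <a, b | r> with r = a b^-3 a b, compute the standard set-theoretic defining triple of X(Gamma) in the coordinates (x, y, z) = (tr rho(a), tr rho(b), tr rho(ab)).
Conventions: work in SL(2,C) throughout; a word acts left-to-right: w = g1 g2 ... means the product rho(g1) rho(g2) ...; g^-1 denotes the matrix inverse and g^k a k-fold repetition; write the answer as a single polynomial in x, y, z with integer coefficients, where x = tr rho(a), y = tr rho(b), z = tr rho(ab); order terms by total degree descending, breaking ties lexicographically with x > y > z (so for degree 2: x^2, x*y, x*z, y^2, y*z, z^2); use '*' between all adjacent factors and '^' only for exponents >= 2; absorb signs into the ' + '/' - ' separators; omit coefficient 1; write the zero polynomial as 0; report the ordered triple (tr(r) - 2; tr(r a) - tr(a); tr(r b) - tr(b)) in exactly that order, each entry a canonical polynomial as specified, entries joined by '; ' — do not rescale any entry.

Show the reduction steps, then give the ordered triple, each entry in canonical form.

x*y^3*z - y^4 - y^2*z^2 - 2*x*y*z + 4*y^2 + z^2 - 4; x^2*y^3*z - x*y^4 - x*y^2*z^2 - 2*x^2*y*z + 3*x*y^2 + x*z^2 + y*z - 2*x; x*y^4*z - x^2*y^3 - y^5 - y^3*z^2 - x*y^2*z + 2*x^2*y + 5*y^3 + y*z^2 - x*z - 6*y

tr(a b a) = tr(a)*tr(b a) - tr(b) = x*z - y
tr(a b a b) = tr(b a)*tr(b a) - tr(1) = z^2 - 2
tr(b^-1 a b a) = tr(a b a)*tr(b) - tr(a b a b) = x*y*z - y^2 - z^2 + 2
tr(a b a b^-2) = tr(b^-1 a b a)*tr(b) - tr(b^-1 a b a b) = x*y^2*z - y^3 - y*z^2 - x*z + 3*y
tr(a b^-3 a b) = tr(a b a b^-2)*tr(b) - tr(a b a b^-1) = x*y^3*z - y^4 - y^2*z^2 - 2*x*y*z + 4*y^2 + z^2 - 2
tr(a b a^2) = tr(a)*tr(b a^2) - tr(b a)   [square of a] = x^2*z - x*y - z
tr(b a b) = tr(b)*tr(a b) - tr(a)   [square of b] = y*z - x
tr(a b a^2 b) = tr(a)*tr(b a b a) - tr(b a b)   [square of a] = x*z^2 - y*z - x
tr(b^-1 a b a^2) = tr(a b a^2)*tr(b) - tr(a b a^2 b)   [inverse elimination on b] = x^2*y*z - x*y^2 - x*z^2 + x
tr(a b a^2 b^-2) = tr(b^-1 a b a^2)*tr(b) - tr(b^-1 a b a^2 b)   [inverse elimination on b] = x^2*y^2*z - x*y^3 - x*y*z^2 - x^2*z + 2*x*y + z
tr(a b^-3 a b a) = tr(a b a^2 b^-2)*tr(b) - tr(a b a^2 b^-1)   [inverse elimination on b] = x^2*y^3*z - x*y^4 - x*y^2*z^2 - 2*x^2*y*z + 3*x*y^2 + x*z^2 + y*z - x
tr(a^2) = tr(a)*tr(a) - tr(1)  (reduce the a square) = x^2 - 2
tr(a b^2 a) = tr(b)*tr(a^2 b) - tr(a^2)  (reduce the b square) = x*y*z - x^2 - y^2 + 2
tr(a b^2 a b) = tr(b)*tr(a b a b) - tr(a b a)  (reduce the b square) = y*z^2 - x*z - y
tr(a b^2 a b^-1) = tr(a b^2 a)*tr(b) - tr(a b^2 a b)  (eliminate b^-1) = x*y^2*z - x^2*y - y^3 - y*z^2 + x*z + 3*y
tr(b^-2 a b^2 a) = tr(a b^2 a b^-1)*tr(b) - tr(a b^2 a)  (eliminate b^-1) = x*y^3*z - x^2*y^2 - y^4 - y^2*z^2 + x^2 + 4*y^2 - 2
tr(a b^-3 a b^2) = tr(b^-2 a b^2 a)*tr(b) - tr(b^-2 a b^2 a b)  (eliminate b^-1) = x*y^4*z - x^2*y^3 - y^5 - y^3*z^2 - x*y^2*z + 2*x^2*y + 5*y^3 + y*z^2 - x*z - 5*y
assemble the triple (tr(r) - 2; tr(r a) - x; tr(r b) - y)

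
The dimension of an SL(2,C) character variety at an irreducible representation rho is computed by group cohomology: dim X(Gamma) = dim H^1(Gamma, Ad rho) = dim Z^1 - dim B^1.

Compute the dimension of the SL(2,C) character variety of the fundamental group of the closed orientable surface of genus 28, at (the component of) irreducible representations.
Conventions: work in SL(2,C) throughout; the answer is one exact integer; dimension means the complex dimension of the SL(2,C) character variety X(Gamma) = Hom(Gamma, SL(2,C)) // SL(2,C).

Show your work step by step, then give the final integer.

Gamma = pi_1(Sigma_28) = < a_1, b_1, ..., a_28, b_28 | prod [a_i, b_i] > has 2g = 56 generators and 1 relator.
Before the relator condition, cocycle space has dim 3*56 = 168.
H^2 = coker(d_2) is dual to H^0 = 0 at irreducible rho (Poincare duality), so d_2 is onto: dim Z^1 = 165.
As always at irreducible rho, dim B^1 = 3.
dim X = dim H^1 = 165 - 3 = 162.

162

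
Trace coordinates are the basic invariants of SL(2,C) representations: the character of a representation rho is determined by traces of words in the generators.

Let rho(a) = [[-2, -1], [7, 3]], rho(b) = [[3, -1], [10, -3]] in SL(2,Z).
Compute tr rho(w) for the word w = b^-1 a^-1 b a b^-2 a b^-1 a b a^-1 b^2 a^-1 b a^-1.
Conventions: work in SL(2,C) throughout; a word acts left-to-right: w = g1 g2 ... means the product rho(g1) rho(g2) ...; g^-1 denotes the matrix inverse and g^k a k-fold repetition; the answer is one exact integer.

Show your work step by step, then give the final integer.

rho(b^-1) = [[-3, 1], [-10, 3]]
... * rho(a^-1) = [[3, 1], [-7, -2]]  ->  [[-16, -5], [-51, -16]]
... * rho(b) = [[3, -1], [10, -3]]  ->  [[-98, 31], [-313, 99]]
... * rho(a) = [[-2, -1], [7, 3]]  ->  [[413, 191], [1319, 610]]
... * rho(b^-1) = [[-3, 1], [-10, 3]]  ->  [[-3149, 986], [-10057, 3149]]
... * rho(b^-1) = [[-3, 1], [-10, 3]]  ->  [[-413, -191], [-1319, -610]]
... * rho(a) = [[-2, -1], [7, 3]]  ->  [[-511, -160], [-1632, -511]]
... * rho(b^-1) = [[-3, 1], [-10, 3]]  ->  [[3133, -991], [10006, -3165]]
... * rho(a) = [[-2, -1], [7, 3]]  ->  [[-13203, -6106], [-42167, -19501]]
... * rho(b) = [[3, -1], [10, -3]]  ->  [[-100669, 31521], [-321511, 100670]]
... * rho(a^-1) = [[3, 1], [-7, -2]]  ->  [[-522654, -163711], [-1669223, -522851]]
... * rho(b) = [[3, -1], [10, -3]]  ->  [[-3205072, 1013787], [-10236179, 3237776]]
... * rho(b) = [[3, -1], [10, -3]]  ->  [[522654, 163711], [1669223, 522851]]
... * rho(a^-1) = [[3, 1], [-7, -2]]  ->  [[421985, 195232], [1347712, 623521]]
... * rho(b) = [[3, -1], [10, -3]]  ->  [[3218275, -1007681], [10278346, -3218275]]
... * rho(a^-1) = [[3, 1], [-7, -2]]  ->  [[16708592, 5233637], [53362963, 16714896]]
tr = 16708592 + 16714896 = 33423488

33423488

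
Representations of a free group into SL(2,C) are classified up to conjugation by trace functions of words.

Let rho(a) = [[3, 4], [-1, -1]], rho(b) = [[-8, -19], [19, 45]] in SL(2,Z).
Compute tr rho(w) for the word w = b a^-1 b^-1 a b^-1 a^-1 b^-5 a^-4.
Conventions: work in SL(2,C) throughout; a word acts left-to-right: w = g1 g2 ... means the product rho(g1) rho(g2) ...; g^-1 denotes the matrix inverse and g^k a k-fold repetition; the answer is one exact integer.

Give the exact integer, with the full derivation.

-1127994873988

rho(b) = [[-8, -19], [19, 45]]
... * rho(a^-1) = [[-1, -4], [1, 3]]  ->  [[-11, -25], [26, 59]]
... * rho(b^-1) = [[45, 19], [-19, -8]]  ->  [[-20, -9], [49, 22]]
... * rho(a) = [[3, 4], [-1, -1]]  ->  [[-51, -71], [125, 174]]
... * rho(b^-1) = [[45, 19], [-19, -8]]  ->  [[-946, -401], [2319, 983]]
... * rho(a^-1) = [[-1, -4], [1, 3]]  ->  [[545, 2581], [-1336, -6327]]
... * rho(b^-1) = [[45, 19], [-19, -8]]  ->  [[-24514, -10293], [60093, 25232]]
... * rho(b^-1) = [[45, 19], [-19, -8]]  ->  [[-907563, -383422], [2224777, 939911]]
... * rho(b^-1) = [[45, 19], [-19, -8]]  ->  [[-33555317, -14176321], [82256656, 34751475]]
... * rho(b^-1) = [[45, 19], [-19, -8]]  ->  [[-1240639166, -524140455], [3041271495, 1284864664]]
... * rho(b^-1) = [[45, 19], [-19, -8]]  ->  [[-45870093825, -19379020514], [112444788659, 47505241093]]
... * rho(a^-1) = [[-1, -4], [1, 3]]  ->  [[26491073311, 125343313758], [-64939547566, -307263431357]]
... * rho(a^-1) = [[-1, -4], [1, 3]]  ->  [[98852240447, 270065648030], [-242323883791, -662032103807]]
... * rho(a^-1) = [[-1, -4], [1, 3]]  ->  [[171213407583, 414787982302], [-419708220016, -1016800776257]]
... * rho(a^-1) = [[-1, -4], [1, 3]]  ->  [[243574574719, 559510316574], [-597092556241, -1371569448707]]
tr = 243574574719 + -1371569448707 = -1127994873988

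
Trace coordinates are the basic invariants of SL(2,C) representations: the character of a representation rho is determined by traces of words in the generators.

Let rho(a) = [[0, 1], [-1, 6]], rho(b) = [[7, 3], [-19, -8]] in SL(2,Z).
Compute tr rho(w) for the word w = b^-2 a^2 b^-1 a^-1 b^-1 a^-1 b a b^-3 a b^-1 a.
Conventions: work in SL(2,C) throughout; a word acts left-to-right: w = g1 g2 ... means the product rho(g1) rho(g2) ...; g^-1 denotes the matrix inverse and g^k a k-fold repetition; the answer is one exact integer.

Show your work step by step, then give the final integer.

rho(b^-1) = [[-8, -3], [19, 7]]
... * rho(b^-1) = [[-8, -3], [19, 7]]  ->  [[7, 3], [-19, -8]]
... * rho(a) = [[0, 1], [-1, 6]]  ->  [[-3, 25], [8, -67]]
... * rho(a) = [[0, 1], [-1, 6]]  ->  [[-25, 147], [67, -394]]
... * rho(b^-1) = [[-8, -3], [19, 7]]  ->  [[2993, 1104], [-8022, -2959]]
... * rho(a^-1) = [[6, -1], [1, 0]]  ->  [[19062, -2993], [-51091, 8022]]
... * rho(b^-1) = [[-8, -3], [19, 7]]  ->  [[-209363, -78137], [561146, 209427]]
... * rho(a^-1) = [[6, -1], [1, 0]]  ->  [[-1334315, 209363], [3576303, -561146]]
... * rho(b) = [[7, 3], [-19, -8]]  ->  [[-13318102, -5677849], [35695895, 15218077]]
... * rho(a) = [[0, 1], [-1, 6]]  ->  [[5677849, -47385196], [-15218077, 127004357]]
... * rho(b^-1) = [[-8, -3], [19, 7]]  ->  [[-945741516, -348729919], [2534827399, 934684730]]
... * rho(b^-1) = [[-8, -3], [19, 7]]  ->  [[940063667, 396115115], [-2519609322, -1061689087]]
... * rho(b^-1) = [[-8, -3], [19, 7]]  ->  [[5677849, -47385196], [-15218077, 127004357]]
... * rho(a) = [[0, 1], [-1, 6]]  ->  [[47385196, -278633327], [-127004357, 746808065]]
... * rho(b^-1) = [[-8, -3], [19, 7]]  ->  [[-5673114781, -2092588877], [15205388091, 5608669526]]
... * rho(a) = [[0, 1], [-1, 6]]  ->  [[2092588877, -18228648043], [-5608669526, 48857405247]]
tr = 2092588877 + 48857405247 = 50949994124

50949994124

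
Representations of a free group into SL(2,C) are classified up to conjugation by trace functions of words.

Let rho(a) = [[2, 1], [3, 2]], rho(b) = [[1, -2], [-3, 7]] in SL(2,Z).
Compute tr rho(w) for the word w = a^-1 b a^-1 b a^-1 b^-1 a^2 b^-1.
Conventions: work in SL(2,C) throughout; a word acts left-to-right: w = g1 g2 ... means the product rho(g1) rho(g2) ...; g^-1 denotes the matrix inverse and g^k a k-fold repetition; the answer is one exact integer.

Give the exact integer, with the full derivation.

227308

rho(a^-1) = [[2, -1], [-3, 2]]
... * rho(b) = [[1, -2], [-3, 7]]  ->  [[5, -11], [-9, 20]]
... * rho(a^-1) = [[2, -1], [-3, 2]]  ->  [[43, -27], [-78, 49]]
... * rho(b) = [[1, -2], [-3, 7]]  ->  [[124, -275], [-225, 499]]
... * rho(a^-1) = [[2, -1], [-3, 2]]  ->  [[1073, -674], [-1947, 1223]]
... * rho(b^-1) = [[7, 2], [3, 1]]  ->  [[5489, 1472], [-9960, -2671]]
... * rho(a) = [[2, 1], [3, 2]]  ->  [[15394, 8433], [-27933, -15302]]
... * rho(a) = [[2, 1], [3, 2]]  ->  [[56087, 32260], [-101772, -58537]]
... * rho(b^-1) = [[7, 2], [3, 1]]  ->  [[489389, 144434], [-888015, -262081]]
tr = 489389 + -262081 = 227308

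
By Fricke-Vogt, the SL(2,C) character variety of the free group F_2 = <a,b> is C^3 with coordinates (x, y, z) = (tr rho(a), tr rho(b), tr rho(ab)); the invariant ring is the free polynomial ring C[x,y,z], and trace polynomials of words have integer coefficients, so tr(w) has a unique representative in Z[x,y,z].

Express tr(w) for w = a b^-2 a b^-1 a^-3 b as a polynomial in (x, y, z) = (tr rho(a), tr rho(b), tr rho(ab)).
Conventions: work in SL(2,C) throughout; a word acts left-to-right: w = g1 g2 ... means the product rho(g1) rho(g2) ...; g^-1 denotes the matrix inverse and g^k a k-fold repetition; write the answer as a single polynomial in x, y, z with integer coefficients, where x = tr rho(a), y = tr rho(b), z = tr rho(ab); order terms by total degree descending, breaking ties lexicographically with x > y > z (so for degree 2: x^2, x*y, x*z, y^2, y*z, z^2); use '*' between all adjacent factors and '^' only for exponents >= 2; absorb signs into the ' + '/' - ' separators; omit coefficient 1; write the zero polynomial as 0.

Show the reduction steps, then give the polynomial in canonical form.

trace(b^2 a) = trace(b) trace(a b) - trace(a)   [square of b] = y*z - x
and trace(b^2) = trace(b) trace(b) - trace(1)   [square of b] = y^2 - 2
trace(b a^2 b) = trace(a) trace(b^2 a) - trace(b^2)   [square of a] = x*y*z - x^2 - y^2 + 2
trace(b a b a) = trace(b a) trace(b a) - trace(1)   [split at a repeated b] = z^2 - 2
trace(b a^2 b a) = trace(a) trace(b a b a) - trace(b a b)   [square of a] = x*z^2 - y*z - x
and trace(a^-1 b a^2 b) = trace(b a^2 b) trace(a) - trace(b a^2 b a)   [inverse elimination on a] = x^2*y*z - x^3 - x*y^2 - x*z^2 + y*z + 3*x
trace(a b^-1 a^-1 b a) = trace(a^-1 b a^2) trace(b) - trace(a^-1 b a^2 b)   [inverse elimination on b] = -x^2*y*z + x^3 + x*y^2 + x*z^2 - 3*x
trace(a b a) = trace(a) trace(b a) - trace(b)   [square of a] = x*z - y
and trace(a b a b a b) = trace(a b a b) trace(a b) - trace(b a)   [split at a repeated a] = z^3 - 3*z
next, trace(b a b a b^-1 a) = trace(a b a b a) trace(b) - trace(a b a b a b)   [inverse elimination on b] = x*y*z^2 - y^2*z - z^3 - x*y + 3*z
trace(a b^-1 a^-1 b a b) = trace(b a b a b^-1) trace(a) - trace(b a b a b^-1 a)   [inverse elimination on a] = -x*y*z^2 + x^2*z + y^2*z + z^3 - 3*z
next, trace(a^-1 b a b^-1 a b^-1) = trace(a b^-1 a^-1 b a) trace(b) - trace(a b^-1 a^-1 b a b)   [inverse elimination on b] = -x^2*y^2*z + x^3*y + x*y^3 + 2*x*y*z^2 - x^2*z - y^2*z - z^3 - 3*x*y + 3*z
and trace(a^2) = trace(a) trace(a) - trace(1)   [square of a] = x^2 - 2
and trace(a b^-1 a) = trace(a^2) trace(b) - trace(a^2 b)   [inverse elimination on b] = x^2*y - x*z - y
and trace(b a b^-1 a b^-1 a^-2) = trace(a^-1 b a b^-1 a b^-1) trace(a) - trace(a^-1 b a b^-1 a b^-1 a)   [inverse elimination on a] = -x^3*y^2*z + x^4*y + x^2*y^3 + 2*x^2*y*z^2 - x^3*z - x*y^2*z - x*z^3 - 4*x^2*y + 4*x*z + y
and trace(a b^-1 a^-3 b a b^-1) = trace(b a b^-1 a b^-1 a^-2) trace(a) - trace(b a b^-1 a b^-1 a^-1)   [inverse elimination on a] = -x^4*y^2*z + x^5*y + x^3*y^3 + 2*x^3*y*z^2 - x^4*z - x^2*z^3 - 5*x^3*y - x*y^3 - 2*x*y*z^2 + 5*x^2*z + y^2*z + z^3 + 4*x*y - 3*z
and trace(a^-1 b a^2 b^-1 a^-1) = trace(b a^2 b^-1 a^-1) trace(a) - trace(b a^2 b^-1)   [inverse elimination on a] = -x^3*y*z + x^4 + x^2*y^2 + x^2*z^2 - 4*x^2 + 2
trace(a b^-1 a^-3 b a) = trace(a^-1 b a^2 b^-1 a^-1) trace(a) - trace(a^-1 b a^2 b^-1)   [inverse elimination on a] = -x^4*y*z + x^5 + x^3*y^2 + x^3*z^2 + x^2*y*z - 5*x^3 - x*y^2 - x*z^2 + 5*x
trace(a b^-2 a b^-1 a^-3 b) = trace(a b^-1 a^-3 b a b^-1) trace(b) - trace(a b^-1 a^-3 b a)   [inverse elimination on b] = -x^4*y^3*z + x^5*y^2 + x^3*y^4 + 2*x^3*y^2*z^2 - x^2*y*z^3 - x^5 - 6*x^3*y^2 - x^3*z^2 - x*y^4 - 2*x*y^2*z^2 + 4*x^2*y*z + y^3*z + y*z^3 + 5*x^3 + 5*x*y^2 + x*z^2 - 3*y*z - 5*x

-x^4*y^3*z + x^5*y^2 + x^3*y^4 + 2*x^3*y^2*z^2 - x^2*y*z^3 - x^5 - 6*x^3*y^2 - x^3*z^2 - x*y^4 - 2*x*y^2*z^2 + 4*x^2*y*z + y^3*z + y*z^3 + 5*x^3 + 5*x*y^2 + x*z^2 - 3*y*z - 5*x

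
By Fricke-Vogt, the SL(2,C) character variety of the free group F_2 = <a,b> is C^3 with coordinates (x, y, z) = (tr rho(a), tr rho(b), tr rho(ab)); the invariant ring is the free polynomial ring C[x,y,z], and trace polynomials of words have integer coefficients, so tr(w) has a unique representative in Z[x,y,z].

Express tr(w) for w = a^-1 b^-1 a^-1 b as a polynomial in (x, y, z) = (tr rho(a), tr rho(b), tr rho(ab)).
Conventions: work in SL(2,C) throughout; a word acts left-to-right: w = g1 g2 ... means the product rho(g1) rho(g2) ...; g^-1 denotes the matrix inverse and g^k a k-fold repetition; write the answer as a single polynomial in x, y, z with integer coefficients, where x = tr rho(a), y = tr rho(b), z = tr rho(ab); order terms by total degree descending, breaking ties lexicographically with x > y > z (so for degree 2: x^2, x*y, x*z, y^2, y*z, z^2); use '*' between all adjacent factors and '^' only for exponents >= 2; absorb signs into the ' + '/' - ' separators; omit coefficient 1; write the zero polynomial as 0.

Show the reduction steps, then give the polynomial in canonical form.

use: tr(b a^-1) = tr(b) tr(a) - tr(b a) = x*y - z
tr(a^-1 b a^-1) = tr(b a^-1) tr(a) - tr(b) = x^2*y - x*z - y
tr(b^2) = tr(b) tr(b) - tr(1) = y^2 - 2
tr(b^2 a) = tr(b) tr(a b) - tr(a) = y*z - x
tr(b a^-1 b) = tr(b^2) tr(a) - tr(b^2 a) = x*y^2 - y*z - x
tr(b a b a) = tr(a b) tr(a b) - tr(1)   [split at repeated a] = z^2 - 2
tr(b a^-1 b a) = tr(b a b) tr(a) - tr(b a b a) = x*y*z - x^2 - z^2 + 2
use: tr(a^-1 b a^-1 b) = tr(b a^-1 b) tr(a) - tr(b a^-1 b a) = x^2*y^2 - 2*x*y*z + z^2 - 2
use: tr(a^-1 b^-1 a^-1 b) = tr(a^-1 b a^-1) tr(b) - tr(a^-1 b a^-1 b) = x*y*z - y^2 - z^2 + 2

x*y*z - y^2 - z^2 + 2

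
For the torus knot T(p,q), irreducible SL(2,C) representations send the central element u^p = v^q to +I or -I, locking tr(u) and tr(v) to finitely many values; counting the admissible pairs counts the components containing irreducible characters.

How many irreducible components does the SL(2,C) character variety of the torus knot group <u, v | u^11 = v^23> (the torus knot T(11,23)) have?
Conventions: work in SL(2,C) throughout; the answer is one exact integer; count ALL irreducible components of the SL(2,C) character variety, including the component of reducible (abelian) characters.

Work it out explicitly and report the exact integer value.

111

Gamma = < u, v | u^11 = v^23 > (torus knot T(11,23)); the central element u^11 = v^23 acts as +I or -I in any irreducible SL(2,C) representation.
So on each irreducible component the traces are pinned: tr(u) = 2*cos(pi*alpha/11) with 1 <= alpha <= 10, tr(v) = 2*cos(pi*beta/23) with 1 <= beta <= 22.
The two central values (-1)^alpha I and (-1)^beta I must be the same matrix, so alpha and beta share a parity.
Enumerate parity-matched pairs: 5*11 odd-odd plus 5*11 even-even gives 110.
Total: 110 irreducible-character components + 1 reducible (abelian) component = 111.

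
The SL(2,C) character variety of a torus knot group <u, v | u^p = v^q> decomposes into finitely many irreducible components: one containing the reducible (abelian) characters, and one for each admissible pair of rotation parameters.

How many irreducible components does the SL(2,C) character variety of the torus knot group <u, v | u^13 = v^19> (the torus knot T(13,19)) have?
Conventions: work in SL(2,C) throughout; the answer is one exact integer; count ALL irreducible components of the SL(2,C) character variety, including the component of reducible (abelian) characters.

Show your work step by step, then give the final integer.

109

In the torus knot group T(13,19), u^13 = v^19 is central, so an irreducible representation sends it to +I or -I (Schur).
On an irreducible component, tr(u) is locked at 2*cos(pi*alpha/13) for some alpha in 1..12, and tr(v) at 2*cos(pi*beta/19) for some beta in 1..18.
u^13 = (-1)^alpha I and v^19 = (-1)^beta I must agree, so alpha and beta have equal parity.
count pairs: odd alpha (6 choices) x odd beta (9), plus even alpha (6) x even beta (9): 6*9 + 6*9 = 108.
Total: 108 irreducible-character components + 1 reducible (abelian) component = 109.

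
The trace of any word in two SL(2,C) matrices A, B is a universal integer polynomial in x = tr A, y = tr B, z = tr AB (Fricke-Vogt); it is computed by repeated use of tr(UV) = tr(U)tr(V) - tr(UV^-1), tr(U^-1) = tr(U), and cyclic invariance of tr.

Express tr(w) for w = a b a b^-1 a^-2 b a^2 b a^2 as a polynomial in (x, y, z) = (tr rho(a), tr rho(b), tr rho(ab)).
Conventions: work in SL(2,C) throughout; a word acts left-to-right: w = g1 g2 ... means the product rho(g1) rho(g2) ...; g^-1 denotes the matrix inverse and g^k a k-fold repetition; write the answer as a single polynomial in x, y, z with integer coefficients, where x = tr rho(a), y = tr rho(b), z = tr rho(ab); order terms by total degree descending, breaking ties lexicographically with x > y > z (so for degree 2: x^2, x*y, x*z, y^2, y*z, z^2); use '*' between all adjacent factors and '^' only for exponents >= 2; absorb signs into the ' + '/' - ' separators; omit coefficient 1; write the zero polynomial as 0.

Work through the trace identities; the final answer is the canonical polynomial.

next, trace(a b a b) = trace(a b)*trace(a b) - trace(1) = z^2 - 2
next, trace(a b a) = trace(a)*trace(b a) - trace(b) = x*z - y
trace(b a b^2 a) = trace(b)*trace(a b a b) - trace(a b a) = y*z^2 - x*z - y
and trace(a b^2) = trace(b)*trace(a b) - trace(a) = y*z - x
next, trace(b a b^2) = trace(b)*trace(a b^2) - trace(a b) = y^2*z - x*y - z
trace(b^2 a^2 b a) = trace(a)*trace(b a b^2 a) - trace(b a b^2) = x*y*z^2 - x^2*z - y^2*z + z
trace(b^2) = trace(b)*trace(b) - trace(1) = y^2 - 2
trace(b^3) = trace(b)*trace(b^2) - trace(b) = y^3 - 3*y
trace(b^2 a^2 b) = trace(a)*trace(b^3 a) - trace(b^3) = x*y^2*z - x^2*y - y^3 - x*z + 3*y
and trace(a b^2 a^2 b a) = trace(a)*trace(b^2 a^2 b a) - trace(b^2 a^2 b) = x^2*y*z^2 - x^3*z - 2*x*y^2*z + x^2*y + y^3 + 2*x*z - 3*y
and trace(b a^2 b a^3 b) = trace(a)*trace(a b^2 a^2 b a) - trace(a b^2 a^2 b) = x^3*y*z^2 - x^4*z - 2*x^2*y^2*z + x^3*y + x*y^3 - x*y*z^2 + 3*x^2*z + y^2*z - 3*x*y - z
next, trace(b a b a b a) = trace(b a b a)*trace(b a) - trace(a b) = z^3 - 3*z
trace(b a b a^2 b a) = trace(a)*trace(b a b a b a) - trace(b a b a b) = x*z^3 - y*z^2 - 2*x*z + y
trace(a b a^2 b) = trace(a)*trace(b a b a) - trace(b a b) = x*z^2 - y*z - x
trace(a b a^2) = trace(a)*trace(a b a) - trace(a b) = x^2*z - x*y - z
and trace(b a b a^2 b) = trace(b)*trace(a b a^2 b) - trace(a b a^2) = x*y*z^2 - x^2*z - y^2*z + z
trace(b a b a^2 b a^2) = trace(a)*trace(b a b a^2 b a) - trace(b a b a^2 b) = x^2*z^3 - 2*x*y*z^2 - x^2*z + y^2*z + x*y - z
trace(b a^2 b a^3 b a) = trace(a)*trace(b a b a^2 b a^2) - trace(b a b a^2 b a) = x^3*z^3 - 2*x^2*y*z^2 - x^3*z + x*y^2*z - x*z^3 + x^2*y + y*z^2 + x*z - y
trace(a^-1 b a^2 b a^3 b) = trace(b a^2 b a^3 b)*trace(a) - trace(b a^2 b a^3 b a) = x^4*y*z^2 - x^5*z - 2*x^3*y^2*z - x^3*z^3 + x^4*y + x^2*y^3 + x^2*y*z^2 + 4*x^3*z + x*z^3 - 4*x^2*y - y*z^2 - 2*x*z + y
trace(b a^3 b a) = trace(a)*trace(b a b a^2) - trace(b a b a) = x^2*z^2 - x*y*z - x^2 - z^2 + 2
next, trace(a b^2 a) = trace(a)*trace(b^2 a) - trace(b^2) = x*y*z - x^2 - y^2 + 2
and trace(b a^3 b) = trace(a)*trace(a b^2 a) - trace(a b^2) = x^2*y*z - x^3 - x*y^2 - y*z + 3*x
next, trace(a^2 b a^2 b a) = trace(a)*trace(b a^3 b a) - trace(b a^3 b) = x^3*z^2 - 2*x^2*y*z + x*y^2 - x*z^2 + y*z - x
trace(a b a b^2 a^2 b a) = trace(b)*trace(a^2 b a^2 b a b) - trace(a^2 b a^2 b a) = x^2*y*z^3 - x^3*z^2 - 2*x*y^2*z^2 + x^2*y*z + y^3*z + x*z^2 - 2*y*z + x
and trace(a b a b^2 a^2 b) = trace(b)*trace(a^2 b a b a b) - trace(a^2 b a b a) = x*y*z^3 - x^2*z^2 - y^2*z^2 - x*y*z + x^2 + y^2 + z^2 - 2
trace(b a^2 b a^3 b a b) = trace(a)*trace(a b a b^2 a^2 b a) - trace(a b a b^2 a^2 b) = x^3*y*z^3 - x^4*z^2 - 2*x^2*y^2*z^2 + x^3*y*z + x*y^3*z - x*y*z^3 + 2*x^2*z^2 + y^2*z^2 - x*y*z - y^2 - z^2 + 2
next, trace(b a b a b a b a) = trace(b a)*trace(b a b a b a) - trace(b^-1 a^-1 b^-1 a^-1) = z^4 - 4*z^2 + 2
next, trace(b a b a b a b) = trace(b)*trace(a b a b a b) - trace(a b a b a) = y*z^3 - x*z^2 - 2*y*z + x
trace(b a^2 b a b a b a) = trace(a)*trace(b a b a b a b a) - trace(b a b a b a b) = x*z^4 - y*z^3 - 3*x*z^2 + 2*y*z + x
and trace(a b a b a b a^2 b a) = trace(a)*trace(b a^2 b a b a b a) - trace(b a^2 b a b a b) = x^2*z^4 - 2*x*y*z^3 - 2*x^2*z^2 + y^2*z^2 + 3*x*y*z - y^2 - z^2 + 2
trace(b a^2 b a^3 b a b a) = trace(a)*trace(a b a b a b a^2 b a) - trace(a b a b a b a^2 b) = x^3*z^4 - 2*x^2*y*z^3 - 2*x^3*z^2 + x*y^2*z^2 - x*z^4 + 3*x^2*y*z + y*z^3 - x*y^2 + 2*x*z^2 - 2*y*z + x
next, trace(b a^2 b a^3 b a b a^-1) = trace(b a^2 b a^3 b a b)*trace(a) - trace(b a^2 b a^3 b a b a) = x^4*y*z^3 - x^5*z^2 - 2*x^3*y^2*z^2 - x^3*z^4 + x^4*y*z + x^2*y^3*z + x^2*y*z^3 + 4*x^3*z^2 + x*z^4 - 4*x^2*y*z - y*z^3 - 3*x*z^2 + 2*y*z + x
next, trace(a^-2 b a^2 b a^3 b a b) = trace(b a^2 b a^3 b a b a^-1)*trace(a) - trace(b a^2 b a^3 b a b) = x^5*y*z^3 - x^6*z^2 - 2*x^4*y^2*z^2 - x^4*z^4 + x^5*y*z + x^3*y^3*z + 5*x^4*z^2 + 2*x^2*y^2*z^2 + x^2*z^4 - 5*x^3*y*z - x*y^3*z - 5*x^2*z^2 - y^2*z^2 + 3*x*y*z + x^2 + y^2 + z^2 - 2
and trace(a b a b^-1 a^-2 b a^2 b a^2) = trace(a^-2 b a^2 b a^3 b a)*trace(b) - trace(a^-2 b a^2 b a^3 b a b) = -x^5*y*z^3 + x^6*z^2 + 3*x^4*y^2*z^2 + x^4*z^4 - 2*x^5*y*z - 3*x^3*y^3*z - x^3*y*z^3 + x^4*y^2 - 5*x^4*z^2 + x^2*y^4 - x^2*y^2*z^2 - x^2*z^4 + 9*x^3*y*z + x*y^3*z + x*y*z^3 - 4*x^2*y^2 + 5*x^2*z^2 - 5*x*y*z - x^2 - z^2 + 2

-x^5*y*z^3 + x^6*z^2 + 3*x^4*y^2*z^2 + x^4*z^4 - 2*x^5*y*z - 3*x^3*y^3*z - x^3*y*z^3 + x^4*y^2 - 5*x^4*z^2 + x^2*y^4 - x^2*y^2*z^2 - x^2*z^4 + 9*x^3*y*z + x*y^3*z + x*y*z^3 - 4*x^2*y^2 + 5*x^2*z^2 - 5*x*y*z - x^2 - z^2 + 2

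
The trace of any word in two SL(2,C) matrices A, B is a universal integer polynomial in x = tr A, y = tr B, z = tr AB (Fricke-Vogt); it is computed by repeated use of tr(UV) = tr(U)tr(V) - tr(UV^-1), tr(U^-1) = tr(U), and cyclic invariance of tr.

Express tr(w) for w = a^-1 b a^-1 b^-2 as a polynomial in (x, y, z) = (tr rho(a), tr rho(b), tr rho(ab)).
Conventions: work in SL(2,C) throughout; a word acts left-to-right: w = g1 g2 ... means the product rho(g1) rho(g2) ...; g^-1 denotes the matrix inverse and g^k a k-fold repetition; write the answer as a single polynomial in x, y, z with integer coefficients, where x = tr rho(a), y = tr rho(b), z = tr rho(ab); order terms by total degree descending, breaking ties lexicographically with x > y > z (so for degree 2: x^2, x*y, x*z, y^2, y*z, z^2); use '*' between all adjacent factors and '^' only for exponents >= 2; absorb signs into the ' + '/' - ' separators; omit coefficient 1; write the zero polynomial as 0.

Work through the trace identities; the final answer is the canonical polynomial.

apply: tr(b^-1) = tr(b) = y
tr(b^-1 a) = tr(a) tr(b) - tr(a b)   [inverse elimination on b] = x*y - z
tr(a^-1 b^-1) = tr(b^-1) tr(a) - tr(b^-1 a)   [inverse elimination on a] = z
use: tr(a b a) = tr(a) tr(b a) - tr(b)   [square of a] = x*z - y
apply: tr(a b a b) = tr(a b) tr(a b) - tr(1)   [split at a repeated a] = z^2 - 2
tr(b^-1 a b a) = tr(a b a) tr(b) - tr(a b a b)   [inverse elimination on b] = x*y*z - y^2 - z^2 + 2
tr(a b a^-1 b^-1) = tr(b^-1 a b) tr(a) - tr(b^-1 a b a)   [inverse elimination on a] = -x*y*z + x^2 + y^2 + z^2 - 2
tr(b a^-1 b^-2 a) = tr(a b a^-1 b^-1) tr(b) - tr(a b a^-1)   [inverse elimination on b] = -x*y^2*z + x^2*y + y^3 + y*z^2 - 3*y
tr(a^-1 b a^-1 b^-2) = tr(b a^-1 b^-2) tr(a) - tr(b a^-1 b^-2 a)   [inverse elimination on a] = x*y^2*z - x^2*y - y^3 - y*z^2 + x*z + 3*y

x*y^2*z - x^2*y - y^3 - y*z^2 + x*z + 3*y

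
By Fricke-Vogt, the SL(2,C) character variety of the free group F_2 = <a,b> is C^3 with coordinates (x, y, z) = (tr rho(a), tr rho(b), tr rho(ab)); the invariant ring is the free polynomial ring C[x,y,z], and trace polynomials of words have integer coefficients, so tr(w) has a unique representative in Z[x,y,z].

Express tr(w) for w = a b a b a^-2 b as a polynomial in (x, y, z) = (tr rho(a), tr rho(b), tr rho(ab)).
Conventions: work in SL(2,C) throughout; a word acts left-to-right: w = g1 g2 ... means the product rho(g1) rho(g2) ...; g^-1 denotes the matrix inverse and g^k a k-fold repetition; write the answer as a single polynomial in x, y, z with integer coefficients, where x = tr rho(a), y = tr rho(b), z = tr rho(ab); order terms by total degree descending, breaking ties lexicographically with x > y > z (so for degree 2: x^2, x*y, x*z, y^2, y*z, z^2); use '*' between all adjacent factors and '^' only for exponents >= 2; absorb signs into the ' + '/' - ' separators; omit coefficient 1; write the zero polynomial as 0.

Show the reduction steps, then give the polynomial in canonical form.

reduce: trace(a b a b) = trace(a b)*trace(a b) - trace(1)   [split at repeated a] = z^2 - 2
reduce: trace(a b a) = trace(a)*trace(b a) - trace(b) = x*z - y
trace(b a b a b) = trace(b)*trace(a b a b) - trace(a b a) = y*z^2 - x*z - y
reduce: trace(b a b a b a) = trace(b a)*trace(b a b a) - trace(b^-1 a^-1)   [split at repeated b] = z^3 - 3*z
reduce: trace(a^-1 b a b a b) = trace(b a b a b)*trace(a) - trace(b a b a b a) = x*y*z^2 - x^2*z - z^3 - x*y + 3*z
trace(a b a b a^-2 b) = trace(a^-1 b a b a b)*trace(a) - trace(a^-1 b a b a b a) = x^2*y*z^2 - x^3*z - x*z^3 - x^2*y - y*z^2 + 4*x*z + y

x^2*y*z^2 - x^3*z - x*z^3 - x^2*y - y*z^2 + 4*x*z + y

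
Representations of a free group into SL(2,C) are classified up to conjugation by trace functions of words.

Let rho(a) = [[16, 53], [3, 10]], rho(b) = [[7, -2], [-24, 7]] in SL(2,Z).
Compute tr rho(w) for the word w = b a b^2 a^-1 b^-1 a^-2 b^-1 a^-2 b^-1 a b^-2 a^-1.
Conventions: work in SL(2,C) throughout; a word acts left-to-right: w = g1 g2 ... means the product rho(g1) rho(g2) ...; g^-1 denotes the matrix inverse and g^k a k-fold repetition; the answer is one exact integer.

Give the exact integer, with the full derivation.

rho(b) = [[7, -2], [-24, 7]]
... * rho(a) = [[16, 53], [3, 10]]  ->  [[106, 351], [-363, -1202]]
... * rho(b) = [[7, -2], [-24, 7]]  ->  [[-7682, 2245], [26307, -7688]]
... * rho(b) = [[7, -2], [-24, 7]]  ->  [[-107654, 31079], [368661, -106430]]
... * rho(a^-1) = [[10, -53], [-3, 16]]  ->  [[-1169777, 6202926], [4005900, -21241913]]
... * rho(b^-1) = [[7, 2], [24, 7]]  ->  [[140681785, 41080928], [-481764612, -140681591]]
... * rho(a^-1) = [[10, -53], [-3, 16]]  ->  [[1283575066, -6798839757], [-4395601347, 23282618980]]
... * rho(a^-1) = [[10, -53], [-3, 16]]  ->  [[33232269931, -176810914610], [-113803870410, 605488775071]]
... * rho(b^-1) = [[7, 2], [24, 7]]  ->  [[-4010836061123, -1171211862408], [13735103508834, 4010813684677]]
... * rho(a^-1) = [[10, -53], [-3, 16]]  ->  [[-36594725024006, 193834921440991], [125318594034309, -663787467013370]]
... * rho(a^-1) = [[10, -53], [-3, 16]]  ->  [[-947452014563033, 5040879169328174], [3244548341383200, -17262484956032297]]
... * rho(b^-1) = [[7, 2], [24, 7]]  ->  [[114348935961934945, 33391250156171152], [-391587800555092728, -114348298009459679]]
... * rho(a) = [[16, 53], [3, 10]]  ->  [[1929756725859472576, 6394406107544263605], [-6608449702909862685, -21897636409514511374]]
... * rho(b^-1) = [[7, 2], [24, 7]]  ->  [[166974043662078634552, 48620356204528790387], [-571802421748717311771, -166500354272421304988]]
... * rho(b^-1) = [[7, 2], [24, 7]]  ->  [[2335706854543241411152, 674290580755858801813], [-7998625454779132502109, -2309107323404383758458]]
... * rho(a^-1) = [[10, -53], [-3, 16]]  ->  [[21334196803164837706081, -113003813998698053962048], [-73058932577578173745716, 386981431928823882476449]]
tr = 21334196803164837706081 + 386981431928823882476449 = 408315628731988720182530

408315628731988720182530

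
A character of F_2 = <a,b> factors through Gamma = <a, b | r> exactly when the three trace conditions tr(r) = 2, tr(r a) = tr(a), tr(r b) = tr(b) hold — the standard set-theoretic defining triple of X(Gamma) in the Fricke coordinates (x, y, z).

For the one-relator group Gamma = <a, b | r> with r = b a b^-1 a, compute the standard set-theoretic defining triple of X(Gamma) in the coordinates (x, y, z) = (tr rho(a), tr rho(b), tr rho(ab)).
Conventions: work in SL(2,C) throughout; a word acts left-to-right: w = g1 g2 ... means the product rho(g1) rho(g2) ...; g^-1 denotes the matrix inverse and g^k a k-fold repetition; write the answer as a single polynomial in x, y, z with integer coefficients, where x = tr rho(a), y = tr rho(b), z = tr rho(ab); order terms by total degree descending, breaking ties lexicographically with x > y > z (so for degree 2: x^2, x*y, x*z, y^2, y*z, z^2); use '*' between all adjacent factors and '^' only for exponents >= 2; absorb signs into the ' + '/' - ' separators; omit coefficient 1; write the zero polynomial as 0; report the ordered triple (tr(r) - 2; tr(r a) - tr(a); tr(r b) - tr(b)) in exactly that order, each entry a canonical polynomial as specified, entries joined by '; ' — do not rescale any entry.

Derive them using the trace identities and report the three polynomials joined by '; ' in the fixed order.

so tr(a b a) = tr(a) tr(b a) - tr(b)  (reduce the a square) = x*z - y
reduce: tr(a b a b) = tr(a b) tr(a b) - tr(1)  (split on a) = z^2 - 2
tr(b a b^-1 a) = tr(a b a) tr(b) - tr(a b a b)  (eliminate b^-1) = x*y*z - y^2 - z^2 + 2
tr(a^2 b a) = tr(a) tr(b a^2) - tr(b a) = x^2*z - x*y - z
tr(b a b) = tr(b) tr(a b) - tr(a) = y*z - x
tr(a^2 b a b) = tr(a) tr(b a b a) - tr(b a b) = x*z^2 - y*z - x
tr(b a b^-1 a^2) = tr(a^2 b a) tr(b) - tr(a^2 b a b) = x^2*y*z - x*y^2 - x*z^2 + x
tr(b^2) = tr(b) tr(b) - tr(1) = y^2 - 2
tr(a b^2 a) = tr(a) tr(b^2 a) - tr(b^2) = x*y*z - x^2 - y^2 + 2
tr(a b^2 a b) = tr(b) tr(a b a b) - tr(a b a) = y*z^2 - x*z - y
reduce: tr(b a b^-1 a b) = tr(a b^2 a) tr(b) - tr(a b^2 a b) = x*y^2*z - x^2*y - y^3 - y*z^2 + x*z + 3*y
assemble the triple (tr(r) - 2; tr(r a) - x; tr(r b) - y)

x*y*z - y^2 - z^2; x^2*y*z - x*y^2 - x*z^2; x*y^2*z - x^2*y - y^3 - y*z^2 + x*z + 2*y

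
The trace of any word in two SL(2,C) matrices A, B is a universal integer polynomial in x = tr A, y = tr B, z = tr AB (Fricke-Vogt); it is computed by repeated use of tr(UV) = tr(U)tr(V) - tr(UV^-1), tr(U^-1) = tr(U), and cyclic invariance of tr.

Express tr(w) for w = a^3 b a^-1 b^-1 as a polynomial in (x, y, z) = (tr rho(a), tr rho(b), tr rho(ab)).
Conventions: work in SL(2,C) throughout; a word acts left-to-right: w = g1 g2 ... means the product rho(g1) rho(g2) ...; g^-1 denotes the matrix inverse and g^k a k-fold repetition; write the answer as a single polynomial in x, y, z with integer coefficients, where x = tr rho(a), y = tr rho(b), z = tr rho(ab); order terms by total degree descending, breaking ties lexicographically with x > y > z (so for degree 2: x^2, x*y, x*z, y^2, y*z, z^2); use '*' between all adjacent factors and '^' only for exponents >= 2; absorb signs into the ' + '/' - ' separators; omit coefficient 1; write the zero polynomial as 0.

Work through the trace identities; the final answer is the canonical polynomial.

-x^3*y*z + x^4 + x^2*y^2 + x^2*z^2 + x*y*z - 4*x^2 - y^2 - z^2 + 2

so tr(a^2) = tr(a) tr(a) - tr(1)  (reduce the a square) = x^2 - 2
reduce: tr(a^3) = tr(a) tr(a^2) - tr(a)  (reduce the a square) = x^3 - 3*x
tr(b a^2) = tr(a) tr(b a) - tr(b)  (reduce the a square) = x*z - y
tr(a^2 b a) = tr(a) tr(b a^2) - tr(b a)  (reduce the a square) = x^2*z - x*y - z
tr(a^3 b a) = tr(a) tr(a^2 b a) - tr(a^2 b)  (reduce the a square) = x^3*z - x^2*y - 2*x*z + y
tr(b a b a) = tr(b a) tr(b a) - tr(1)  (split on b) = z^2 - 2
tr(b a b) = tr(b) tr(a b) - tr(a)  (reduce the b square) = y*z - x
so tr(a b a b a) = tr(a) tr(b a b a) - tr(b a b)  (reduce the a square) = x*z^2 - y*z - x
tr(a^3 b a b) = tr(a) tr(a b a b a) - tr(a b a b)  (reduce the a square) = x^2*z^2 - x*y*z - x^2 - z^2 + 2
reduce: tr(b^-1 a^3 b a) = tr(a^3 b a) tr(b) - tr(a^3 b a b)  (eliminate b^-1) = x^3*y*z - x^2*y^2 - x^2*z^2 - x*y*z + x^2 + y^2 + z^2 - 2
so tr(a^3 b a^-1 b^-1) = tr(b^-1 a^3 b) tr(a) - tr(b^-1 a^3 b a)  (eliminate a^-1) = -x^3*y*z + x^4 + x^2*y^2 + x^2*z^2 + x*y*z - 4*x^2 - y^2 - z^2 + 2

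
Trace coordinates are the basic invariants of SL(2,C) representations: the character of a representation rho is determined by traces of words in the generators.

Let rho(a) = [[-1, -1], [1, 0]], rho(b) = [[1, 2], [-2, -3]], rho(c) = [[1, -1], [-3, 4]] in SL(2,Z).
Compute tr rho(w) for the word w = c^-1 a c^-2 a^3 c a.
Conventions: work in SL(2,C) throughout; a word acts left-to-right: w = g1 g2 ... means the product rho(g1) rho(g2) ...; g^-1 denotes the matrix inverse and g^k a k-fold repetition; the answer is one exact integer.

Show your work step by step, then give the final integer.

rho(c^-1) = [[4, 1], [3, 1]]
... * rho(a) = [[-1, -1], [1, 0]]  ->  [[-3, -4], [-2, -3]]
... * rho(c^-1) = [[4, 1], [3, 1]]  ->  [[-24, -7], [-17, -5]]
... * rho(c^-1) = [[4, 1], [3, 1]]  ->  [[-117, -31], [-83, -22]]
... * rho(a) = [[-1, -1], [1, 0]]  ->  [[86, 117], [61, 83]]
... * rho(a) = [[-1, -1], [1, 0]]  ->  [[31, -86], [22, -61]]
... * rho(a) = [[-1, -1], [1, 0]]  ->  [[-117, -31], [-83, -22]]
... * rho(c) = [[1, -1], [-3, 4]]  ->  [[-24, -7], [-17, -5]]
... * rho(a) = [[-1, -1], [1, 0]]  ->  [[17, 24], [12, 17]]
tr = 17 + 17 = 34

34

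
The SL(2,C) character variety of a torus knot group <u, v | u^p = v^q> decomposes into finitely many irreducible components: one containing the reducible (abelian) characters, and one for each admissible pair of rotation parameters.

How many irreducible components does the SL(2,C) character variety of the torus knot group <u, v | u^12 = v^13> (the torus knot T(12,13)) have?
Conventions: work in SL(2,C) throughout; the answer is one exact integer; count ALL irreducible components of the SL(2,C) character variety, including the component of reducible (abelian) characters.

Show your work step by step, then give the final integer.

67

In the torus knot group T(12,13), u^12 = v^13 is central, so an irreducible representation sends it to +I or -I (Schur).
On an irreducible component, tr(u) is locked at 2*cos(pi*alpha/12) for some alpha in 1..11, and tr(v) at 2*cos(pi*beta/13) for some beta in 1..12.
Consistency of u^12 = (-1)^alpha I with v^13 = (-1)^beta I forces alpha = beta (mod 2).
Counting: 6 odd alphas x 6 odd betas + 5 even alphas x 6 even betas = 36 + 30 = 66.
That is 66 components of irreducible characters, and with the reducible (abelian) component the total is 67.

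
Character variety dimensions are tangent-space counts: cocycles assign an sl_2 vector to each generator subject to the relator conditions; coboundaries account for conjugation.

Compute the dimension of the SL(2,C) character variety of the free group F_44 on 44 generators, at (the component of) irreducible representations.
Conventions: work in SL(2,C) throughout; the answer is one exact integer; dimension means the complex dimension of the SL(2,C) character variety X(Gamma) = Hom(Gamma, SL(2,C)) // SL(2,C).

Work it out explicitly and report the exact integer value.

The free group F_44: 44 generators, no relators.
Z^1(Gamma, Ad rho) = (sl_2)^44: a cocycle is a free choice of one sl_2 vector per generator, so dim Z^1 = 3*44 = 132.
dim B^1 = 3: the coboundary map is injective because an irreducible image has centralizer 0 in sl_2.
dim H^1 = 132 - 3 = 129, which is dim X.

129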